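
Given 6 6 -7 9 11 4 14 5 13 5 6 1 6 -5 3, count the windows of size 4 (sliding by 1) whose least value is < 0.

[6, 6, -7, 9] → min -7  < 0 ✓
[6, -7, 9, 11] → min -7  < 0 ✓
[-7, 9, 11, 4] → min -7  < 0 ✓
[9, 11, 4, 14] → min 4
[11, 4, 14, 5] → min 4
[4, 14, 5, 13] → min 4
[14, 5, 13, 5] → min 5
[5, 13, 5, 6] → min 5
[13, 5, 6, 1] → min 1
[5, 6, 1, 6] → min 1
[6, 1, 6, -5] → min -5  < 0 ✓
[1, 6, -5, 3] → min -5  < 0 ✓
5 windows satisfy the condition.

5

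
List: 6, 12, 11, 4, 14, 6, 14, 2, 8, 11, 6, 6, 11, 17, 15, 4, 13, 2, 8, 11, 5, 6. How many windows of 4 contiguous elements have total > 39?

[6, 12, 11, 4] → sum 33
[12, 11, 4, 14] → sum 41  > 39 ✓
[11, 4, 14, 6] → sum 35
[4, 14, 6, 14] → sum 38
[14, 6, 14, 2] → sum 36
[6, 14, 2, 8] → sum 30
[14, 2, 8, 11] → sum 35
[2, 8, 11, 6] → sum 27
[8, 11, 6, 6] → sum 31
[11, 6, 6, 11] → sum 34
[6, 6, 11, 17] → sum 40  > 39 ✓
[6, 11, 17, 15] → sum 49  > 39 ✓
[11, 17, 15, 4] → sum 47  > 39 ✓
[17, 15, 4, 13] → sum 49  > 39 ✓
[15, 4, 13, 2] → sum 34
[4, 13, 2, 8] → sum 27
[13, 2, 8, 11] → sum 34
[2, 8, 11, 5] → sum 26
[8, 11, 5, 6] → sum 30
5 windows satisfy the condition.

5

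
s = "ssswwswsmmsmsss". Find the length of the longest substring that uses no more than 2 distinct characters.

8

add s: window [s] (1 distinct), len 1
add s: window [s, s] (1 distinct), len 2
add s: window [s, s, s] (1 distinct), len 3
add w: window [s, s, s, w] (2 distinct), len 4
add w: window [s, s, s, w, w] (2 distinct), len 5
add s: window [s, s, s, w, w, s] (2 distinct), len 6
add w: window [s, s, s, w, w, s, w] (2 distinct), len 7
add s: window [s, s, s, w, w, s, w, s] (2 distinct), len 8
add m: window [s, m] (2 distinct), len 2
add m: window [s, m, m] (2 distinct), len 3
add s: window [s, m, m, s] (2 distinct), len 4
add m: window [s, m, m, s, m] (2 distinct), len 5
add s: window [s, m, m, s, m, s] (2 distinct), len 6
add s: window [s, m, m, s, m, s, s] (2 distinct), len 7
add s: window [s, m, m, s, m, s, s, s] (2 distinct), len 8
Longest length with ≤2 distinct: 8.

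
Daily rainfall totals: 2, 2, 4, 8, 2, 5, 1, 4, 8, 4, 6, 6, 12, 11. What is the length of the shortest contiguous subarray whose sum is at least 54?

Extend right; whenever the sum reaches 54, record the length and shrink from the left:
add 2: running sum 2 < 54
add 2: running sum 4 < 54
add 4: running sum 8 < 54
add 8: running sum 16 < 54
add 2: running sum 18 < 54
add 5: running sum 23 < 54
add 1: running sum 24 < 54
add 4: running sum 28 < 54
add 8: running sum 36 < 54
add 4: running sum 40 < 54
add 6: running sum 46 < 54
add 6: running sum 52 < 54
end 12: [8, 2, 5, 1, 4, 8, 4, 6, 6, 12] sum 56, len 10
end 13: [5, 1, 4, 8, 4, 6, 6, 12, 11] sum 57, len 9
Shortest qualifying length: 9.

9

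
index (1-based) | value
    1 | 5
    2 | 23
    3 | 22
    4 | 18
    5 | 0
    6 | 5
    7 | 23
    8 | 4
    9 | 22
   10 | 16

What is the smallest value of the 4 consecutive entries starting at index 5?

Elements at indices 5..8: 0, 5, 23, 4
min(0, 5, 23, 4) = 0

0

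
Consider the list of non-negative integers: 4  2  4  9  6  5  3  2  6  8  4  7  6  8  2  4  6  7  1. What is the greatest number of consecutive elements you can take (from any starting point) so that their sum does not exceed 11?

3

→ 4: sum 4, len 1
→ 2: sum 6, len 2
→ 4: sum 10, len 3
→ 9 (dropped 4, 2, 4): sum 9, len 1
→ 6 (dropped 9): sum 6, len 1
→ 5: sum 11, len 2
→ 3 (dropped 6): sum 8, len 2
→ 2: sum 10, len 3
→ 6 (dropped 5): sum 11, len 3
→ 8 (dropped 3, 2, 6): sum 8, len 1
→ 4 (dropped 8): sum 4, len 1
→ 7: sum 11, len 2
→ 6 (dropped 4, 7): sum 6, len 1
→ 8 (dropped 6): sum 8, len 1
→ 2: sum 10, len 2
→ 4 (dropped 8): sum 6, len 2
→ 6 (dropped 2): sum 10, len 2
→ 7 (dropped 4, 6): sum 7, len 1
→ 1: sum 8, len 2
Longest length seen: 3.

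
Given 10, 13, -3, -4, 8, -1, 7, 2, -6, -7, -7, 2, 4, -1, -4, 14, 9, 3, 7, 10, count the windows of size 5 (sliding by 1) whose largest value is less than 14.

11

(10, 13, -3, -4, 8) → max 13  < 14 ✓
(13, -3, -4, 8, -1) → max 13  < 14 ✓
(-3, -4, 8, -1, 7) → max 8  < 14 ✓
(-4, 8, -1, 7, 2) → max 8  < 14 ✓
(8, -1, 7, 2, -6) → max 8  < 14 ✓
(-1, 7, 2, -6, -7) → max 7  < 14 ✓
(7, 2, -6, -7, -7) → max 7  < 14 ✓
(2, -6, -7, -7, 2) → max 2  < 14 ✓
(-6, -7, -7, 2, 4) → max 4  < 14 ✓
(-7, -7, 2, 4, -1) → max 4  < 14 ✓
(-7, 2, 4, -1, -4) → max 4  < 14 ✓
(2, 4, -1, -4, 14) → max 14
(4, -1, -4, 14, 9) → max 14
(-1, -4, 14, 9, 3) → max 14
(-4, 14, 9, 3, 7) → max 14
(14, 9, 3, 7, 10) → max 14
11 windows satisfy the condition.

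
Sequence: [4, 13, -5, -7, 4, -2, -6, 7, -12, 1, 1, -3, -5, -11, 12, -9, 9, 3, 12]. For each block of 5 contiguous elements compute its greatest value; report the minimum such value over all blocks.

4 13 -5 -7 4 → max 13
13 -5 -7 4 -2 → max 13
-5 -7 4 -2 -6 → max 4
-7 4 -2 -6 7 → max 7
4 -2 -6 7 -12 → max 7
-2 -6 7 -12 1 → max 7
-6 7 -12 1 1 → max 7
7 -12 1 1 -3 → max 7
-12 1 1 -3 -5 → max 1
1 1 -3 -5 -11 → max 1
1 -3 -5 -11 12 → max 12
-3 -5 -11 12 -9 → max 12
-5 -11 12 -9 9 → max 12
-11 12 -9 9 3 → max 12
12 -9 9 3 12 → max 12
Minimum of these is 1.

1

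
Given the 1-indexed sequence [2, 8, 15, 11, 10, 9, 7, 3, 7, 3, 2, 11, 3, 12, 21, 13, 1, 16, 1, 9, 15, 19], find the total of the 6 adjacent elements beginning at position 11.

62

Elements at indices 11..16: 2, 11, 3, 12, 21, 13
sum(2, 11, 3, 12, 21, 13) = 62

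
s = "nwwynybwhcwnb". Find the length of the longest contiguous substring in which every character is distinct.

add n: [n] len 1
add w: [n, w] len 2
add w (repeat w, move left end past it): [w] len 1
add y: [w, y] len 2
add n: [w, y, n] len 3
add y (repeat y, move left end past it): [n, y] len 2
add b: [n, y, b] len 3
add w: [n, y, b, w] len 4
add h: [n, y, b, w, h] len 5
add c: [n, y, b, w, h, c] len 6
add w (repeat w, move left end past it): [h, c, w] len 3
add n: [h, c, w, n] len 4
add b: [h, c, w, n, b] len 5
Longest all-distinct length: 6.

6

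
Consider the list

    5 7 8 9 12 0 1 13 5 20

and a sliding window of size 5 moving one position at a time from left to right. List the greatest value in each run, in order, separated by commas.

5 7 8 9 12 → max 12
7 8 9 12 0 → max 12
8 9 12 0 1 → max 12
9 12 0 1 13 → max 13
12 0 1 13 5 → max 13
0 1 13 5 20 → max 20

12, 12, 12, 13, 13, 20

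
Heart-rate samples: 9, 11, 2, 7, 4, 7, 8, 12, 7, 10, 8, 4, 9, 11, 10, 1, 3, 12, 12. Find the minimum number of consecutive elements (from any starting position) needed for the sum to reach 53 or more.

Extend right; whenever the sum reaches 53, record the length and shrink from the left:
add 9: running sum 9 < 53
add 11: running sum 20 < 53
add 2: running sum 22 < 53
add 7: running sum 29 < 53
add 4: running sum 33 < 53
add 7: running sum 40 < 53
add 8: running sum 48 < 53
end 7: [9, 11, 2, 7, 4, 7, 8, 12] sum 60, len 8
end 8: [11, 2, 7, 4, 7, 8, 12, 7] sum 58, len 8
end 9: [7, 4, 7, 8, 12, 7, 10] sum 55, len 7
end 10: [4, 7, 8, 12, 7, 10, 8] sum 56, len 7
end 11: [7, 8, 12, 7, 10, 8, 4] sum 56, len 7
end 12: [8, 12, 7, 10, 8, 4, 9] sum 58, len 7
end 13: [12, 7, 10, 8, 4, 9, 11] sum 61, len 7
end 14: [7, 10, 8, 4, 9, 11, 10] sum 59, len 7
end 15: [10, 8, 4, 9, 11, 10, 1] sum 53, len 7
end 16: [10, 8, 4, 9, 11, 10, 1, 3] sum 56, len 8
end 17: [8, 4, 9, 11, 10, 1, 3, 12] sum 58, len 8
end 18: [9, 11, 10, 1, 3, 12, 12] sum 58, len 7
Shortest qualifying length: 7.

7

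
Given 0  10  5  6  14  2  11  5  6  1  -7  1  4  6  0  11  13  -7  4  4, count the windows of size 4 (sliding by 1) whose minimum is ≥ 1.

6

0 10 5 6 → min 0
10 5 6 14 → min 5  ≥ 1 ✓
5 6 14 2 → min 2  ≥ 1 ✓
6 14 2 11 → min 2  ≥ 1 ✓
14 2 11 5 → min 2  ≥ 1 ✓
2 11 5 6 → min 2  ≥ 1 ✓
11 5 6 1 → min 1  ≥ 1 ✓
5 6 1 -7 → min -7
6 1 -7 1 → min -7
1 -7 1 4 → min -7
-7 1 4 6 → min -7
1 4 6 0 → min 0
4 6 0 11 → min 0
6 0 11 13 → min 0
0 11 13 -7 → min -7
11 13 -7 4 → min -7
13 -7 4 4 → min -7
6 windows satisfy the condition.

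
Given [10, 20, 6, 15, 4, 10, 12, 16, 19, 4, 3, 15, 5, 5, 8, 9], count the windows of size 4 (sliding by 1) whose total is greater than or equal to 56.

1

[10, 20, 6, 15] → sum 51
[20, 6, 15, 4] → sum 45
[6, 15, 4, 10] → sum 35
[15, 4, 10, 12] → sum 41
[4, 10, 12, 16] → sum 42
[10, 12, 16, 19] → sum 57  ≥ 56 ✓
[12, 16, 19, 4] → sum 51
[16, 19, 4, 3] → sum 42
[19, 4, 3, 15] → sum 41
[4, 3, 15, 5] → sum 27
[3, 15, 5, 5] → sum 28
[15, 5, 5, 8] → sum 33
[5, 5, 8, 9] → sum 27
1 window satisfy the condition.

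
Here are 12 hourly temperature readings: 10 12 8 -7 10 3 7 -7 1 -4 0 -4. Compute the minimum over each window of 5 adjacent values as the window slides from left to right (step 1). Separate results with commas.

-7, -7, -7, -7, -7, -7, -7, -7

[10, 12, 8, -7, 10] → min -7
[12, 8, -7, 10, 3] → min -7
[8, -7, 10, 3, 7] → min -7
[-7, 10, 3, 7, -7] → min -7
[10, 3, 7, -7, 1] → min -7
[3, 7, -7, 1, -4] → min -7
[7, -7, 1, -4, 0] → min -7
[-7, 1, -4, 0, -4] → min -7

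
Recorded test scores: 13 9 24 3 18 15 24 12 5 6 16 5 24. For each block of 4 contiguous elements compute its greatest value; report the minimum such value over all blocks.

Each size-4 window and its max:
(13, 9, 24, 3) → max 24
(9, 24, 3, 18) → max 24
(24, 3, 18, 15) → max 24
(3, 18, 15, 24) → max 24
(18, 15, 24, 12) → max 24
(15, 24, 12, 5) → max 24
(24, 12, 5, 6) → max 24
(12, 5, 6, 16) → max 16
(5, 6, 16, 5) → max 16
(6, 16, 5, 24) → max 24
Minimum of these is 16.

16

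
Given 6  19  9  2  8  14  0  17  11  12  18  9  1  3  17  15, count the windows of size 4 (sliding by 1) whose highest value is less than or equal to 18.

11

6 19 9 2 → max 19
19 9 2 8 → max 19
9 2 8 14 → max 14  ≤ 18 ✓
2 8 14 0 → max 14  ≤ 18 ✓
8 14 0 17 → max 17  ≤ 18 ✓
14 0 17 11 → max 17  ≤ 18 ✓
0 17 11 12 → max 17  ≤ 18 ✓
17 11 12 18 → max 18  ≤ 18 ✓
11 12 18 9 → max 18  ≤ 18 ✓
12 18 9 1 → max 18  ≤ 18 ✓
18 9 1 3 → max 18  ≤ 18 ✓
9 1 3 17 → max 17  ≤ 18 ✓
1 3 17 15 → max 17  ≤ 18 ✓
11 windows satisfy the condition.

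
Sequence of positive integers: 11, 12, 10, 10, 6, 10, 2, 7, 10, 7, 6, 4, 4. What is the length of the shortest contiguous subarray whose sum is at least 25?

3

Extend right; whenever the sum reaches 25, record the length and shrink from the left:
add 11: running sum 11 < 25
add 12: running sum 23 < 25
end 2: [11, 12, 10] sum 33, len 3
end 3: [12, 10, 10] sum 32, len 3
end 4: [10, 10, 6] sum 26, len 3
end 5: [10, 6, 10] sum 26, len 3
end 6: [10, 6, 10, 2] sum 28, len 4
end 7: [6, 10, 2, 7] sum 25, len 4
end 8: [10, 2, 7, 10] sum 29, len 4
end 9: [2, 7, 10, 7] sum 26, len 4
end 10: [7, 10, 7, 6] sum 30, len 4
end 11: [10, 7, 6, 4] sum 27, len 4
end 12: [10, 7, 6, 4, 4] sum 31, len 5
Shortest qualifying length: 3.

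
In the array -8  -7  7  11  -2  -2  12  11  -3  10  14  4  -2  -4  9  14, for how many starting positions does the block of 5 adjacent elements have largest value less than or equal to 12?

6

-8 -7 7 11 -2 → max 11  ≤ 12 ✓
-7 7 11 -2 -2 → max 11  ≤ 12 ✓
7 11 -2 -2 12 → max 12  ≤ 12 ✓
11 -2 -2 12 11 → max 12  ≤ 12 ✓
-2 -2 12 11 -3 → max 12  ≤ 12 ✓
-2 12 11 -3 10 → max 12  ≤ 12 ✓
12 11 -3 10 14 → max 14
11 -3 10 14 4 → max 14
-3 10 14 4 -2 → max 14
10 14 4 -2 -4 → max 14
14 4 -2 -4 9 → max 14
4 -2 -4 9 14 → max 14
6 windows satisfy the condition.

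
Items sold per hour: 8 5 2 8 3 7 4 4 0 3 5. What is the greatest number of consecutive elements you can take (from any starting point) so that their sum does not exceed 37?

9

Extend to the right; shrink from the left whenever the sum exceeds 37:
[8] sum 8 len 1
[8, 5] sum 13 len 2
[8, 5, 2] sum 15 len 3
[8, 5, 2, 8] sum 23 len 4
[8, 5, 2, 8, 3] sum 26 len 5
[8, 5, 2, 8, 3, 7] sum 33 len 6
[8, 5, 2, 8, 3, 7, 4] sum 37 len 7
[5, 2, 8, 3, 7, 4, 4] sum 33 len 7
[5, 2, 8, 3, 7, 4, 4, 0] sum 33 len 8
[5, 2, 8, 3, 7, 4, 4, 0, 3] sum 36 len 9
[2, 8, 3, 7, 4, 4, 0, 3, 5] sum 36 len 9
Longest length seen: 9.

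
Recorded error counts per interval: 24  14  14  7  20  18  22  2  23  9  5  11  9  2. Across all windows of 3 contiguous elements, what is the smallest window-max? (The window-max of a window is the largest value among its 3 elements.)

11

[24, 14, 14] → max 24
[14, 14, 7] → max 14
[14, 7, 20] → max 20
[7, 20, 18] → max 20
[20, 18, 22] → max 22
[18, 22, 2] → max 22
[22, 2, 23] → max 23
[2, 23, 9] → max 23
[23, 9, 5] → max 23
[9, 5, 11] → max 11
[5, 11, 9] → max 11
[11, 9, 2] → max 11
Smallest of these is 11.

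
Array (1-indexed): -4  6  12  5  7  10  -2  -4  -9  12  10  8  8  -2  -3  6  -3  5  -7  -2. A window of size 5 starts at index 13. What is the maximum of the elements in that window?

8

Elements at indices 13..17: 8, -2, -3, 6, -3
max(8, -2, -3, 6, -3) = 8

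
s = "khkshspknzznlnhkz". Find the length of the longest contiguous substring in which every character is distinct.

6

[k] len 1
[k, h] len 2
[h, k] len 2
[h, k, s] len 3
[k, s, h] len 3
[h, s] len 2
[h, s, p] len 3
[h, s, p, k] len 4
[h, s, p, k, n] len 5
[h, s, p, k, n, z] len 6
[z] len 1
[z, n] len 2
[z, n, l] len 3
[l, n] len 2
[l, n, h] len 3
[l, n, h, k] len 4
[l, n, h, k, z] len 5
Longest all-distinct length: 6.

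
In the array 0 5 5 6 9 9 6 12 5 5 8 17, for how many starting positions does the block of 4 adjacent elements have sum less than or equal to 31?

(0, 5, 5, 6) → sum 16  ≤ 31 ✓
(5, 5, 6, 9) → sum 25  ≤ 31 ✓
(5, 6, 9, 9) → sum 29  ≤ 31 ✓
(6, 9, 9, 6) → sum 30  ≤ 31 ✓
(9, 9, 6, 12) → sum 36
(9, 6, 12, 5) → sum 32
(6, 12, 5, 5) → sum 28  ≤ 31 ✓
(12, 5, 5, 8) → sum 30  ≤ 31 ✓
(5, 5, 8, 17) → sum 35
6 windows satisfy the condition.

6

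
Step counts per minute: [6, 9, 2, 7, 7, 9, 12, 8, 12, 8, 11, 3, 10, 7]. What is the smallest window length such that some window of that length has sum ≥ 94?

11

add 6: running sum 6 < 94
add 9: running sum 15 < 94
add 2: running sum 17 < 94
add 7: running sum 24 < 94
add 7: running sum 31 < 94
add 9: running sum 40 < 94
add 12: running sum 52 < 94
add 8: running sum 60 < 94
add 12: running sum 72 < 94
add 8: running sum 80 < 94
add 11: running sum 91 < 94
end 11: [6, 9, 2, 7, 7, 9, 12, 8, 12, 8, 11, 3] sum 94, len 12
end 12: [9, 2, 7, 7, 9, 12, 8, 12, 8, 11, 3, 10] sum 98, len 12
end 13: [7, 7, 9, 12, 8, 12, 8, 11, 3, 10, 7] sum 94, len 11
Shortest qualifying length: 11.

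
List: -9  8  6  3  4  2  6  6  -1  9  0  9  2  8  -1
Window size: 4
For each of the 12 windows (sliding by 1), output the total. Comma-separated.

8, 21, 15, 15, 18, 13, 20, 14, 17, 20, 19, 18

Sliding a size-4 window across the 15 values:
[-9, 8, 6, 3] → sum 8
[8, 6, 3, 4] → sum 21
[6, 3, 4, 2] → sum 15
[3, 4, 2, 6] → sum 15
[4, 2, 6, 6] → sum 18
[2, 6, 6, -1] → sum 13
[6, 6, -1, 9] → sum 20
[6, -1, 9, 0] → sum 14
[-1, 9, 0, 9] → sum 17
[9, 0, 9, 2] → sum 20
[0, 9, 2, 8] → sum 19
[9, 2, 8, -1] → sum 18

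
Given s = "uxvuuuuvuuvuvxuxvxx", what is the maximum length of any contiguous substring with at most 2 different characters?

[u] 1 distinct, len 1
[u, x] 2 distinct, len 2
[x, v] 2 distinct, len 2
[v, u] 2 distinct, len 2
[v, u, u] 2 distinct, len 3
[v, u, u, u] 2 distinct, len 4
[v, u, u, u, u] 2 distinct, len 5
[v, u, u, u, u, v] 2 distinct, len 6
[v, u, u, u, u, v, u] 2 distinct, len 7
[v, u, u, u, u, v, u, u] 2 distinct, len 8
[v, u, u, u, u, v, u, u, v] 2 distinct, len 9
[v, u, u, u, u, v, u, u, v, u] 2 distinct, len 10
[v, u, u, u, u, v, u, u, v, u, v] 2 distinct, len 11
[v, x] 2 distinct, len 2
[x, u] 2 distinct, len 2
[x, u, x] 2 distinct, len 3
[x, v] 2 distinct, len 2
[x, v, x] 2 distinct, len 3
[x, v, x, x] 2 distinct, len 4
Longest length with ≤2 distinct: 11.

11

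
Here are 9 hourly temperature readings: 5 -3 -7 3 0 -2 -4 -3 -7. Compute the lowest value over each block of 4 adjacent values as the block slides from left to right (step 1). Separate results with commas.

[5, -3, -7, 3] → min -7
[-3, -7, 3, 0] → min -7
[-7, 3, 0, -2] → min -7
[3, 0, -2, -4] → min -4
[0, -2, -4, -3] → min -4
[-2, -4, -3, -7] → min -7

-7, -7, -7, -4, -4, -7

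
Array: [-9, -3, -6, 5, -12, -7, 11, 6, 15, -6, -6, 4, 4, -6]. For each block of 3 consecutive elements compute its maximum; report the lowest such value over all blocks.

-3

-9 -3 -6 → max -3
-3 -6 5 → max 5
-6 5 -12 → max 5
5 -12 -7 → max 5
-12 -7 11 → max 11
-7 11 6 → max 11
11 6 15 → max 15
6 15 -6 → max 15
15 -6 -6 → max 15
-6 -6 4 → max 4
-6 4 4 → max 4
4 4 -6 → max 4
Lowest of these is -3.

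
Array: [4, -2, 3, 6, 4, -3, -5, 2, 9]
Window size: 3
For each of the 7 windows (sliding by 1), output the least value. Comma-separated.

-2, -2, 3, -3, -5, -5, -5

Sliding a size-3 window across the 9 values:
4 -2 3 → min -2
-2 3 6 → min -2
3 6 4 → min 3
6 4 -3 → min -3
4 -3 -5 → min -5
-3 -5 2 → min -5
-5 2 9 → min -5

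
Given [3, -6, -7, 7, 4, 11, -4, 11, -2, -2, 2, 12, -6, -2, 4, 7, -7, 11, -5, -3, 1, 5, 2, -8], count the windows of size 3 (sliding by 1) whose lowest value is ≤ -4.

15

(3, -6, -7) → min -7  ≤ -4 ✓
(-6, -7, 7) → min -7  ≤ -4 ✓
(-7, 7, 4) → min -7  ≤ -4 ✓
(7, 4, 11) → min 4
(4, 11, -4) → min -4  ≤ -4 ✓
(11, -4, 11) → min -4  ≤ -4 ✓
(-4, 11, -2) → min -4  ≤ -4 ✓
(11, -2, -2) → min -2
(-2, -2, 2) → min -2
(-2, 2, 12) → min -2
(2, 12, -6) → min -6  ≤ -4 ✓
(12, -6, -2) → min -6  ≤ -4 ✓
(-6, -2, 4) → min -6  ≤ -4 ✓
(-2, 4, 7) → min -2
(4, 7, -7) → min -7  ≤ -4 ✓
(7, -7, 11) → min -7  ≤ -4 ✓
(-7, 11, -5) → min -7  ≤ -4 ✓
(11, -5, -3) → min -5  ≤ -4 ✓
(-5, -3, 1) → min -5  ≤ -4 ✓
(-3, 1, 5) → min -3
(1, 5, 2) → min 1
(5, 2, -8) → min -8  ≤ -4 ✓
15 windows satisfy the condition.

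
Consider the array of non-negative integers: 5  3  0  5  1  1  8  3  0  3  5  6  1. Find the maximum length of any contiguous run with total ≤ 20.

[5] sum 5 len 1
[5, 3] sum 8 len 2
[5, 3, 0] sum 8 len 3
[5, 3, 0, 5] sum 13 len 4
[5, 3, 0, 5, 1] sum 14 len 5
[5, 3, 0, 5, 1, 1] sum 15 len 6
[3, 0, 5, 1, 1, 8] sum 18 len 6
[0, 5, 1, 1, 8, 3] sum 18 len 6
[0, 5, 1, 1, 8, 3, 0] sum 18 len 7
[1, 1, 8, 3, 0, 3] sum 16 len 6
[1, 8, 3, 0, 3, 5] sum 20 len 6
[3, 0, 3, 5, 6] sum 17 len 5
[3, 0, 3, 5, 6, 1] sum 18 len 6
Longest length seen: 7.

7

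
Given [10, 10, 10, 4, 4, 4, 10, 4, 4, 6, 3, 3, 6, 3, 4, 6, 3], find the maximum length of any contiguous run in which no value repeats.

add 10: [10] len 1
add 10 (repeat 10, move left end past it): [10] len 1
add 10 (repeat 10, move left end past it): [10] len 1
add 4: [10, 4] len 2
add 4 (repeat 4, move left end past it): [4] len 1
add 4 (repeat 4, move left end past it): [4] len 1
add 10: [4, 10] len 2
add 4 (repeat 4, move left end past it): [10, 4] len 2
add 4 (repeat 4, move left end past it): [4] len 1
add 6: [4, 6] len 2
add 3: [4, 6, 3] len 3
add 3 (repeat 3, move left end past it): [3] len 1
add 6: [3, 6] len 2
add 3 (repeat 3, move left end past it): [6, 3] len 2
add 4: [6, 3, 4] len 3
add 6 (repeat 6, move left end past it): [3, 4, 6] len 3
add 3 (repeat 3, move left end past it): [4, 6, 3] len 3
Longest all-distinct length: 3.

3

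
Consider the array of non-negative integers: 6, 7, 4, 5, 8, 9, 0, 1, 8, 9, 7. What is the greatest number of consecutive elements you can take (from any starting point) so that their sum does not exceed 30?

→ 6: sum 6, len 1
→ 7: sum 13, len 2
→ 4: sum 17, len 3
→ 5: sum 22, len 4
→ 8: sum 30, len 5
→ 9 (dropped 6, 7): sum 26, len 4
→ 0: sum 26, len 5
→ 1: sum 27, len 6
→ 8 (dropped 4, 5): sum 26, len 5
→ 9 (dropped 8): sum 27, len 5
→ 7 (dropped 9): sum 25, len 5
Longest length seen: 6.

6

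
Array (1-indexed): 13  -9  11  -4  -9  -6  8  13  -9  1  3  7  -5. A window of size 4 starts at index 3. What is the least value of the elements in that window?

-9

Elements at indices 3..6: 11, -4, -9, -6
min(11, -4, -9, -6) = -9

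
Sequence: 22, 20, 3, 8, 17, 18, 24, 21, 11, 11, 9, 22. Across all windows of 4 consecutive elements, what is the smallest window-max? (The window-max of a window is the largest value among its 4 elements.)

Window maxs for each of the 9 positions:
22 20 3 8 → max 22
20 3 8 17 → max 20
3 8 17 18 → max 18
8 17 18 24 → max 24
17 18 24 21 → max 24
18 24 21 11 → max 24
24 21 11 11 → max 24
21 11 11 9 → max 21
11 11 9 22 → max 22
Smallest of these is 18.

18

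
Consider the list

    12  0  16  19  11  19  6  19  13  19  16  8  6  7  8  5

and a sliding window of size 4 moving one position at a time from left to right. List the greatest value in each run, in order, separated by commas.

12 0 16 19 → max 19
0 16 19 11 → max 19
16 19 11 19 → max 19
19 11 19 6 → max 19
11 19 6 19 → max 19
19 6 19 13 → max 19
6 19 13 19 → max 19
19 13 19 16 → max 19
13 19 16 8 → max 19
19 16 8 6 → max 19
16 8 6 7 → max 16
8 6 7 8 → max 8
6 7 8 5 → max 8

19, 19, 19, 19, 19, 19, 19, 19, 19, 19, 16, 8, 8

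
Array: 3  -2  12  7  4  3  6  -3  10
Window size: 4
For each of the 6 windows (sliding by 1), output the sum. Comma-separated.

(3, -2, 12, 7) → sum 20
(-2, 12, 7, 4) → sum 21
(12, 7, 4, 3) → sum 26
(7, 4, 3, 6) → sum 20
(4, 3, 6, -3) → sum 10
(3, 6, -3, 10) → sum 16

20, 21, 26, 20, 10, 16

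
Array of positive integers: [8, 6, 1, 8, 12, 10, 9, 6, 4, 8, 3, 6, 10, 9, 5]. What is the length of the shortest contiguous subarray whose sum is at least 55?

Extend right; whenever the sum reaches 55, record the length and shrink from the left:
add 8: running sum 8 < 55
add 6: running sum 14 < 55
add 1: running sum 15 < 55
add 8: running sum 23 < 55
add 12: running sum 35 < 55
add 10: running sum 45 < 55
add 9: running sum 54 < 55
end 7: [8, 6, 1, 8, 12, 10, 9, 6] sum 60, len 8
end 8: [6, 1, 8, 12, 10, 9, 6, 4] sum 56, len 8
end 9: [8, 12, 10, 9, 6, 4, 8] sum 57, len 7
end 10: [8, 12, 10, 9, 6, 4, 8, 3] sum 60, len 8
end 11: [12, 10, 9, 6, 4, 8, 3, 6] sum 58, len 8
end 12: [10, 9, 6, 4, 8, 3, 6, 10] sum 56, len 8
end 13: [9, 6, 4, 8, 3, 6, 10, 9] sum 55, len 8
end 14: [9, 6, 4, 8, 3, 6, 10, 9, 5] sum 60, len 9
Shortest qualifying length: 7.

7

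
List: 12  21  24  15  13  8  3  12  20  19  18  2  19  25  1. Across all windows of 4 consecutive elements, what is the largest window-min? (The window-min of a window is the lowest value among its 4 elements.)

Each size-4 window and its min:
12 21 24 15 → min 12
21 24 15 13 → min 13
24 15 13 8 → min 8
15 13 8 3 → min 3
13 8 3 12 → min 3
8 3 12 20 → min 3
3 12 20 19 → min 3
12 20 19 18 → min 12
20 19 18 2 → min 2
19 18 2 19 → min 2
18 2 19 25 → min 2
2 19 25 1 → min 1
Largest of these is 13.

13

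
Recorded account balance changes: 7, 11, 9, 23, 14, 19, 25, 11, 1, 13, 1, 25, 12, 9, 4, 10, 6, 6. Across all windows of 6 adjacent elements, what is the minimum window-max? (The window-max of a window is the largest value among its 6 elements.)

12

7 11 9 23 14 19 → max 23
11 9 23 14 19 25 → max 25
9 23 14 19 25 11 → max 25
23 14 19 25 11 1 → max 25
14 19 25 11 1 13 → max 25
19 25 11 1 13 1 → max 25
25 11 1 13 1 25 → max 25
11 1 13 1 25 12 → max 25
1 13 1 25 12 9 → max 25
13 1 25 12 9 4 → max 25
1 25 12 9 4 10 → max 25
25 12 9 4 10 6 → max 25
12 9 4 10 6 6 → max 12
Minimum of these is 12.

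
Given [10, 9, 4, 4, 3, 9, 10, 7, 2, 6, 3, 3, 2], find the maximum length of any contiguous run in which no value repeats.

add 10: [10] len 1
add 9: [10, 9] len 2
add 4: [10, 9, 4] len 3
add 4 (repeat 4, move left end past it): [4] len 1
add 3: [4, 3] len 2
add 9: [4, 3, 9] len 3
add 10: [4, 3, 9, 10] len 4
add 7: [4, 3, 9, 10, 7] len 5
add 2: [4, 3, 9, 10, 7, 2] len 6
add 6: [4, 3, 9, 10, 7, 2, 6] len 7
add 3 (repeat 3, move left end past it): [9, 10, 7, 2, 6, 3] len 6
add 3 (repeat 3, move left end past it): [3] len 1
add 2: [3, 2] len 2
Longest all-distinct length: 7.

7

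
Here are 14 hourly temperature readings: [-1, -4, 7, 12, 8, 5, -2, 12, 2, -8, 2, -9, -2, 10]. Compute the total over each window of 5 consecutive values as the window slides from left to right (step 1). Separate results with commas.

[-1, -4, 7, 12, 8] → sum 22
[-4, 7, 12, 8, 5] → sum 28
[7, 12, 8, 5, -2] → sum 30
[12, 8, 5, -2, 12] → sum 35
[8, 5, -2, 12, 2] → sum 25
[5, -2, 12, 2, -8] → sum 9
[-2, 12, 2, -8, 2] → sum 6
[12, 2, -8, 2, -9] → sum -1
[2, -8, 2, -9, -2] → sum -15
[-8, 2, -9, -2, 10] → sum -7

22, 28, 30, 35, 25, 9, 6, -1, -15, -7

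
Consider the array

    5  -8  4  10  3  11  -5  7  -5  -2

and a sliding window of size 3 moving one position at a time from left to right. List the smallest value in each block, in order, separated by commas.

Sliding a size-3 window across the 10 values:
5 -8 4 → min -8
-8 4 10 → min -8
4 10 3 → min 3
10 3 11 → min 3
3 11 -5 → min -5
11 -5 7 → min -5
-5 7 -5 → min -5
7 -5 -2 → min -5

-8, -8, 3, 3, -5, -5, -5, -5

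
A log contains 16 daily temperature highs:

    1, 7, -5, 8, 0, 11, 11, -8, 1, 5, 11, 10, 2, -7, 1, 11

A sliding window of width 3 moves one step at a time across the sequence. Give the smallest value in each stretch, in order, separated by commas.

-5, -5, -5, 0, 0, -8, -8, -8, 1, 5, 2, -7, -7, -7

[1, 7, -5] → min -5
[7, -5, 8] → min -5
[-5, 8, 0] → min -5
[8, 0, 11] → min 0
[0, 11, 11] → min 0
[11, 11, -8] → min -8
[11, -8, 1] → min -8
[-8, 1, 5] → min -8
[1, 5, 11] → min 1
[5, 11, 10] → min 5
[11, 10, 2] → min 2
[10, 2, -7] → min -7
[2, -7, 1] → min -7
[-7, 1, 11] → min -7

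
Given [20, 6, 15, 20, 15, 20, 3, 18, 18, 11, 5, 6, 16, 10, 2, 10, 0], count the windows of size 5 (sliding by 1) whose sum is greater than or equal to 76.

3

(20, 6, 15, 20, 15) → sum 76  ≥ 76 ✓
(6, 15, 20, 15, 20) → sum 76  ≥ 76 ✓
(15, 20, 15, 20, 3) → sum 73
(20, 15, 20, 3, 18) → sum 76  ≥ 76 ✓
(15, 20, 3, 18, 18) → sum 74
(20, 3, 18, 18, 11) → sum 70
(3, 18, 18, 11, 5) → sum 55
(18, 18, 11, 5, 6) → sum 58
(18, 11, 5, 6, 16) → sum 56
(11, 5, 6, 16, 10) → sum 48
(5, 6, 16, 10, 2) → sum 39
(6, 16, 10, 2, 10) → sum 44
(16, 10, 2, 10, 0) → sum 38
3 windows satisfy the condition.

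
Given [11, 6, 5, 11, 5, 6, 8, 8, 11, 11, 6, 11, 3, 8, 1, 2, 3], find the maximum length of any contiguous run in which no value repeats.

6

add 11: [11] len 1
add 6: [11, 6] len 2
add 5: [11, 6, 5] len 3
add 11 (repeat 11, move left end past it): [6, 5, 11] len 3
add 5 (repeat 5, move left end past it): [11, 5] len 2
add 6: [11, 5, 6] len 3
add 8: [11, 5, 6, 8] len 4
add 8 (repeat 8, move left end past it): [8] len 1
add 11: [8, 11] len 2
add 11 (repeat 11, move left end past it): [11] len 1
add 6: [11, 6] len 2
add 11 (repeat 11, move left end past it): [6, 11] len 2
add 3: [6, 11, 3] len 3
add 8: [6, 11, 3, 8] len 4
add 1: [6, 11, 3, 8, 1] len 5
add 2: [6, 11, 3, 8, 1, 2] len 6
add 3 (repeat 3, move left end past it): [8, 1, 2, 3] len 4
Longest all-distinct length: 6.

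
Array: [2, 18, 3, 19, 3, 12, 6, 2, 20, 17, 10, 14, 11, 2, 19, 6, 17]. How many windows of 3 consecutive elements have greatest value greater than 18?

[2, 18, 3] → max 18
[18, 3, 19] → max 19  > 18 ✓
[3, 19, 3] → max 19  > 18 ✓
[19, 3, 12] → max 19  > 18 ✓
[3, 12, 6] → max 12
[12, 6, 2] → max 12
[6, 2, 20] → max 20  > 18 ✓
[2, 20, 17] → max 20  > 18 ✓
[20, 17, 10] → max 20  > 18 ✓
[17, 10, 14] → max 17
[10, 14, 11] → max 14
[14, 11, 2] → max 14
[11, 2, 19] → max 19  > 18 ✓
[2, 19, 6] → max 19  > 18 ✓
[19, 6, 17] → max 19  > 18 ✓
9 windows satisfy the condition.

9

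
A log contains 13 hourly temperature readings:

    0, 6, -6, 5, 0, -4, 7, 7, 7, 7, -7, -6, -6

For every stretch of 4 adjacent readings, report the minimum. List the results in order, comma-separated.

-6, -6, -6, -4, -4, -4, 7, -7, -7, -7

Sliding a size-4 window across the 13 values:
0 6 -6 5 → min -6
6 -6 5 0 → min -6
-6 5 0 -4 → min -6
5 0 -4 7 → min -4
0 -4 7 7 → min -4
-4 7 7 7 → min -4
7 7 7 7 → min 7
7 7 7 -7 → min -7
7 7 -7 -6 → min -7
7 -7 -6 -6 → min -7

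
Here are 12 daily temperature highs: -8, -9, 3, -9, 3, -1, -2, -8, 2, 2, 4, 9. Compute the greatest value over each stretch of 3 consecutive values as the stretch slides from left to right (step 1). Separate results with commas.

[-8, -9, 3] → max 3
[-9, 3, -9] → max 3
[3, -9, 3] → max 3
[-9, 3, -1] → max 3
[3, -1, -2] → max 3
[-1, -2, -8] → max -1
[-2, -8, 2] → max 2
[-8, 2, 2] → max 2
[2, 2, 4] → max 4
[2, 4, 9] → max 9

3, 3, 3, 3, 3, -1, 2, 2, 4, 9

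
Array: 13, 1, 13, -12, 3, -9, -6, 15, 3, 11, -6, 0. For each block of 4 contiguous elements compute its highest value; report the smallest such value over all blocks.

[13, 1, 13, -12] → max 13
[1, 13, -12, 3] → max 13
[13, -12, 3, -9] → max 13
[-12, 3, -9, -6] → max 3
[3, -9, -6, 15] → max 15
[-9, -6, 15, 3] → max 15
[-6, 15, 3, 11] → max 15
[15, 3, 11, -6] → max 15
[3, 11, -6, 0] → max 11
Smallest of these is 3.

3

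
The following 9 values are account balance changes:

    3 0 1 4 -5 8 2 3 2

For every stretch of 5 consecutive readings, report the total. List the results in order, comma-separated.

Sliding a size-5 window across the 9 values:
3 0 1 4 -5 → sum 3
0 1 4 -5 8 → sum 8
1 4 -5 8 2 → sum 10
4 -5 8 2 3 → sum 12
-5 8 2 3 2 → sum 10

3, 8, 10, 12, 10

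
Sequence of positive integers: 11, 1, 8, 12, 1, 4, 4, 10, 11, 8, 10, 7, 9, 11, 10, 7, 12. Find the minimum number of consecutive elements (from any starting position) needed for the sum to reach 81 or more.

9

add 11: running sum 11 < 81
add 1: running sum 12 < 81
add 8: running sum 20 < 81
add 12: running sum 32 < 81
add 1: running sum 33 < 81
add 4: running sum 37 < 81
add 4: running sum 41 < 81
add 10: running sum 51 < 81
add 11: running sum 62 < 81
add 8: running sum 70 < 81
add 10: running sum 80 < 81
add 7: shortest ending here [11, 1, 8, 12, 1, 4, 4, 10, 11, 8, 10, 7] sum 87, len 12
add 9: shortest ending here [8, 12, 1, 4, 4, 10, 11, 8, 10, 7, 9] sum 84, len 11
add 11: shortest ending here [12, 1, 4, 4, 10, 11, 8, 10, 7, 9, 11] sum 87, len 11
add 10: shortest ending here [4, 4, 10, 11, 8, 10, 7, 9, 11, 10] sum 84, len 10
add 7: shortest ending here [10, 11, 8, 10, 7, 9, 11, 10, 7] sum 83, len 9
add 12: shortest ending here [11, 8, 10, 7, 9, 11, 10, 7, 12] sum 85, len 9
Shortest qualifying length: 9.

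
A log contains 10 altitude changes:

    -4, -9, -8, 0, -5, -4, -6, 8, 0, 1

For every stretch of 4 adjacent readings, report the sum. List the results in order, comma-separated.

-4 -9 -8 0 → sum -21
-9 -8 0 -5 → sum -22
-8 0 -5 -4 → sum -17
0 -5 -4 -6 → sum -15
-5 -4 -6 8 → sum -7
-4 -6 8 0 → sum -2
-6 8 0 1 → sum 3

-21, -22, -17, -15, -7, -2, 3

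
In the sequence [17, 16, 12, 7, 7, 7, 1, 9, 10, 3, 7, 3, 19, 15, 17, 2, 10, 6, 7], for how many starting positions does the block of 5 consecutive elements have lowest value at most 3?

17 16 12 7 7 → min 7
16 12 7 7 7 → min 7
12 7 7 7 1 → min 1  ≤ 3 ✓
7 7 7 1 9 → min 1  ≤ 3 ✓
7 7 1 9 10 → min 1  ≤ 3 ✓
7 1 9 10 3 → min 1  ≤ 3 ✓
1 9 10 3 7 → min 1  ≤ 3 ✓
9 10 3 7 3 → min 3  ≤ 3 ✓
10 3 7 3 19 → min 3  ≤ 3 ✓
3 7 3 19 15 → min 3  ≤ 3 ✓
7 3 19 15 17 → min 3  ≤ 3 ✓
3 19 15 17 2 → min 2  ≤ 3 ✓
19 15 17 2 10 → min 2  ≤ 3 ✓
15 17 2 10 6 → min 2  ≤ 3 ✓
17 2 10 6 7 → min 2  ≤ 3 ✓
13 windows satisfy the condition.

13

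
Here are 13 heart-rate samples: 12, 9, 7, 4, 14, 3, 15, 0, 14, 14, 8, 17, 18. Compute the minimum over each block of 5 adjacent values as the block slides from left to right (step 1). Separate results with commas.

Sliding a size-5 window across the 13 values:
12 9 7 4 14 → min 4
9 7 4 14 3 → min 3
7 4 14 3 15 → min 3
4 14 3 15 0 → min 0
14 3 15 0 14 → min 0
3 15 0 14 14 → min 0
15 0 14 14 8 → min 0
0 14 14 8 17 → min 0
14 14 8 17 18 → min 8

4, 3, 3, 0, 0, 0, 0, 0, 8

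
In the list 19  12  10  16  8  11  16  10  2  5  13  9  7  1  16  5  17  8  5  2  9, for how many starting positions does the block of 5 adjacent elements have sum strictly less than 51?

12

19 12 10 16 8 → sum 65
12 10 16 8 11 → sum 57
10 16 8 11 16 → sum 61
16 8 11 16 10 → sum 61
8 11 16 10 2 → sum 47  < 51 ✓
11 16 10 2 5 → sum 44  < 51 ✓
16 10 2 5 13 → sum 46  < 51 ✓
10 2 5 13 9 → sum 39  < 51 ✓
2 5 13 9 7 → sum 36  < 51 ✓
5 13 9 7 1 → sum 35  < 51 ✓
13 9 7 1 16 → sum 46  < 51 ✓
9 7 1 16 5 → sum 38  < 51 ✓
7 1 16 5 17 → sum 46  < 51 ✓
1 16 5 17 8 → sum 47  < 51 ✓
16 5 17 8 5 → sum 51
5 17 8 5 2 → sum 37  < 51 ✓
17 8 5 2 9 → sum 41  < 51 ✓
12 windows satisfy the condition.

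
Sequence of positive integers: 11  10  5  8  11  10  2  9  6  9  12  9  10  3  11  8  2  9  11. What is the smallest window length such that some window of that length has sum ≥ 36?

Extend right; whenever the sum reaches 36, record the length and shrink from the left:
add 11: running sum 11 < 36
add 10: running sum 21 < 36
add 5: running sum 26 < 36
add 8: running sum 34 < 36
add 11: shortest ending here [11, 10, 5, 8, 11] sum 45, len 5
add 10: shortest ending here [10, 5, 8, 11, 10] sum 44, len 5
add 2: shortest ending here [5, 8, 11, 10, 2] sum 36, len 5
add 9: shortest ending here [8, 11, 10, 2, 9] sum 40, len 5
add 6: shortest ending here [11, 10, 2, 9, 6] sum 38, len 5
add 9: shortest ending here [10, 2, 9, 6, 9] sum 36, len 5
add 12: shortest ending here [9, 6, 9, 12] sum 36, len 4
add 9: shortest ending here [6, 9, 12, 9] sum 36, len 4
add 10: shortest ending here [9, 12, 9, 10] sum 40, len 4
add 3: shortest ending here [9, 12, 9, 10, 3] sum 43, len 5
add 11: shortest ending here [12, 9, 10, 3, 11] sum 45, len 5
add 8: shortest ending here [9, 10, 3, 11, 8] sum 41, len 5
add 2: shortest ending here [9, 10, 3, 11, 8, 2] sum 43, len 6
add 9: shortest ending here [10, 3, 11, 8, 2, 9] sum 43, len 6
add 11: shortest ending here [11, 8, 2, 9, 11] sum 41, len 5
Shortest qualifying length: 4.

4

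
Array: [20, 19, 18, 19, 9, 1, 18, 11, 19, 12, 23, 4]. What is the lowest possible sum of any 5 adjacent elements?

Window sums for each of the 8 positions:
(20, 19, 18, 19, 9) → sum 85
(19, 18, 19, 9, 1) → sum 66
(18, 19, 9, 1, 18) → sum 65
(19, 9, 1, 18, 11) → sum 58
(9, 1, 18, 11, 19) → sum 58
(1, 18, 11, 19, 12) → sum 61
(18, 11, 19, 12, 23) → sum 83
(11, 19, 12, 23, 4) → sum 69
Lowest of these is 58.

58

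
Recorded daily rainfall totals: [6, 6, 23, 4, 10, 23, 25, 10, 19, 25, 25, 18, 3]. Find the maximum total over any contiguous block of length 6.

[6, 6, 23, 4, 10, 23] → sum 72
[6, 23, 4, 10, 23, 25] → sum 91
[23, 4, 10, 23, 25, 10] → sum 95
[4, 10, 23, 25, 10, 19] → sum 91
[10, 23, 25, 10, 19, 25] → sum 112
[23, 25, 10, 19, 25, 25] → sum 127
[25, 10, 19, 25, 25, 18] → sum 122
[10, 19, 25, 25, 18, 3] → sum 100
Maximum of these is 127.

127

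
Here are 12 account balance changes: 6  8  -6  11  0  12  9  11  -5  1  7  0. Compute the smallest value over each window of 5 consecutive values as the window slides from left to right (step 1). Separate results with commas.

-6, -6, -6, 0, -5, -5, -5, -5

Sliding a size-5 window across the 12 values:
[6, 8, -6, 11, 0] → min -6
[8, -6, 11, 0, 12] → min -6
[-6, 11, 0, 12, 9] → min -6
[11, 0, 12, 9, 11] → min 0
[0, 12, 9, 11, -5] → min -5
[12, 9, 11, -5, 1] → min -5
[9, 11, -5, 1, 7] → min -5
[11, -5, 1, 7, 0] → min -5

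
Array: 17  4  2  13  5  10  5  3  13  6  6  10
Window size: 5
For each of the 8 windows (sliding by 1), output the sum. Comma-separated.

17 4 2 13 5 → sum 41
4 2 13 5 10 → sum 34
2 13 5 10 5 → sum 35
13 5 10 5 3 → sum 36
5 10 5 3 13 → sum 36
10 5 3 13 6 → sum 37
5 3 13 6 6 → sum 33
3 13 6 6 10 → sum 38

41, 34, 35, 36, 36, 37, 33, 38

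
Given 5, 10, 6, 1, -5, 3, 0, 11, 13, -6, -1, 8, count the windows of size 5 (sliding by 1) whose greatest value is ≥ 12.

4

[5, 10, 6, 1, -5] → max 10
[10, 6, 1, -5, 3] → max 10
[6, 1, -5, 3, 0] → max 6
[1, -5, 3, 0, 11] → max 11
[-5, 3, 0, 11, 13] → max 13  ≥ 12 ✓
[3, 0, 11, 13, -6] → max 13  ≥ 12 ✓
[0, 11, 13, -6, -1] → max 13  ≥ 12 ✓
[11, 13, -6, -1, 8] → max 13  ≥ 12 ✓
4 windows satisfy the condition.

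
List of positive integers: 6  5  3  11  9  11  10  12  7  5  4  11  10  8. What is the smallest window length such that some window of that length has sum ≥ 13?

2

Extend right; whenever the sum reaches 13, record the length and shrink from the left:
add 6: running sum 6 < 13
add 5: running sum 11 < 13
end 2: [6, 5, 3] sum 14, len 3
end 3: [3, 11] sum 14, len 2
end 4: [11, 9] sum 20, len 2
end 5: [9, 11] sum 20, len 2
end 6: [11, 10] sum 21, len 2
end 7: [10, 12] sum 22, len 2
end 8: [12, 7] sum 19, len 2
end 9: [12, 7, 5] sum 24, len 3
end 10: [7, 5, 4] sum 16, len 3
end 11: [4, 11] sum 15, len 2
end 12: [11, 10] sum 21, len 2
end 13: [10, 8] sum 18, len 2
Shortest qualifying length: 2.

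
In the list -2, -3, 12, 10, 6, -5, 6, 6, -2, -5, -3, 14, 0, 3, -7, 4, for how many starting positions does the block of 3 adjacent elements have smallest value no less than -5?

12

-2 -3 12 → min -3  ≥ -5 ✓
-3 12 10 → min -3  ≥ -5 ✓
12 10 6 → min 6  ≥ -5 ✓
10 6 -5 → min -5  ≥ -5 ✓
6 -5 6 → min -5  ≥ -5 ✓
-5 6 6 → min -5  ≥ -5 ✓
6 6 -2 → min -2  ≥ -5 ✓
6 -2 -5 → min -5  ≥ -5 ✓
-2 -5 -3 → min -5  ≥ -5 ✓
-5 -3 14 → min -5  ≥ -5 ✓
-3 14 0 → min -3  ≥ -5 ✓
14 0 3 → min 0  ≥ -5 ✓
0 3 -7 → min -7
3 -7 4 → min -7
12 windows satisfy the condition.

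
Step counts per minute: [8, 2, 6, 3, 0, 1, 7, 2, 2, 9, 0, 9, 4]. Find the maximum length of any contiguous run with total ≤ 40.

Extend to the right; shrink from the left whenever the sum exceeds 40:
→ 8: sum 8, len 1
→ 2: sum 10, len 2
→ 6: sum 16, len 3
→ 3: sum 19, len 4
→ 0: sum 19, len 5
→ 1: sum 20, len 6
→ 7: sum 27, len 7
→ 2: sum 29, len 8
→ 2: sum 31, len 9
→ 9: sum 40, len 10
→ 0: sum 40, len 11
→ 9 (dropped 8, 2): sum 39, len 10
→ 4 (dropped 6): sum 37, len 10
Longest length seen: 11.

11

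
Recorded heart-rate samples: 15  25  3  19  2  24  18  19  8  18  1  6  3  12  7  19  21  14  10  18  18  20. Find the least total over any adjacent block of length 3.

10

Each size-3 window and its sum:
15 25 3 → sum 43
25 3 19 → sum 47
3 19 2 → sum 24
19 2 24 → sum 45
2 24 18 → sum 44
24 18 19 → sum 61
18 19 8 → sum 45
19 8 18 → sum 45
8 18 1 → sum 27
18 1 6 → sum 25
1 6 3 → sum 10
6 3 12 → sum 21
3 12 7 → sum 22
12 7 19 → sum 38
7 19 21 → sum 47
19 21 14 → sum 54
21 14 10 → sum 45
14 10 18 → sum 42
10 18 18 → sum 46
18 18 20 → sum 56
Least of these is 10.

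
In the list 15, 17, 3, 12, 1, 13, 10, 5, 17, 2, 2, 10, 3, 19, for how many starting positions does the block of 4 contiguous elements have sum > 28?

[15, 17, 3, 12] → sum 47  > 28 ✓
[17, 3, 12, 1] → sum 33  > 28 ✓
[3, 12, 1, 13] → sum 29  > 28 ✓
[12, 1, 13, 10] → sum 36  > 28 ✓
[1, 13, 10, 5] → sum 29  > 28 ✓
[13, 10, 5, 17] → sum 45  > 28 ✓
[10, 5, 17, 2] → sum 34  > 28 ✓
[5, 17, 2, 2] → sum 26
[17, 2, 2, 10] → sum 31  > 28 ✓
[2, 2, 10, 3] → sum 17
[2, 10, 3, 19] → sum 34  > 28 ✓
9 windows satisfy the condition.

9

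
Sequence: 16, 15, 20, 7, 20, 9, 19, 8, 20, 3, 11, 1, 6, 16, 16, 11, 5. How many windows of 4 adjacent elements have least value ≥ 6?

7

[16, 15, 20, 7] → min 7  ≥ 6 ✓
[15, 20, 7, 20] → min 7  ≥ 6 ✓
[20, 7, 20, 9] → min 7  ≥ 6 ✓
[7, 20, 9, 19] → min 7  ≥ 6 ✓
[20, 9, 19, 8] → min 8  ≥ 6 ✓
[9, 19, 8, 20] → min 8  ≥ 6 ✓
[19, 8, 20, 3] → min 3
[8, 20, 3, 11] → min 3
[20, 3, 11, 1] → min 1
[3, 11, 1, 6] → min 1
[11, 1, 6, 16] → min 1
[1, 6, 16, 16] → min 1
[6, 16, 16, 11] → min 6  ≥ 6 ✓
[16, 16, 11, 5] → min 5
7 windows satisfy the condition.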